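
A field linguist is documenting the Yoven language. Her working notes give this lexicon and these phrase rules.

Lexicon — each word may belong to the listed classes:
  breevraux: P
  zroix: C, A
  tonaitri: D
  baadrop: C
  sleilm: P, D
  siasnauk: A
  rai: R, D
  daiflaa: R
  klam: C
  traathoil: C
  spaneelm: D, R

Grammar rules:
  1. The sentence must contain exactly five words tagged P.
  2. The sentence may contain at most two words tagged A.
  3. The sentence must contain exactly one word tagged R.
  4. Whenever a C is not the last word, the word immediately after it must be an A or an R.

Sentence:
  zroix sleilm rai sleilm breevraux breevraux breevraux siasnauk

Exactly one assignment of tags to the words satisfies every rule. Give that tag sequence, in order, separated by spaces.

Candidates per position — 1:zroix {C,A}; 2:sleilm {P,D}; 3:rai {R,D}; 4:sleilm {P,D}; 5:breevraux {P}; 6:breevraux {P}; 7:breevraux {P}; 8:siasnauk {A}.
If word 1 were C, no tagging could satisfy rule 4; so word 1 is A.
If word 2 were D, no tagging could satisfy rule 1; so word 2 is P.
If word 3 were D, no tagging could satisfy rule 3; so word 3 is R.
If word 4 were D, no tagging could satisfy rule 1; so word 4 is P.
The only consistent sequence is: A P R P P P P A.
Check: rule 1 holds; rule 2 holds; rule 3 holds; rule 4 holds.

A P R P P P P A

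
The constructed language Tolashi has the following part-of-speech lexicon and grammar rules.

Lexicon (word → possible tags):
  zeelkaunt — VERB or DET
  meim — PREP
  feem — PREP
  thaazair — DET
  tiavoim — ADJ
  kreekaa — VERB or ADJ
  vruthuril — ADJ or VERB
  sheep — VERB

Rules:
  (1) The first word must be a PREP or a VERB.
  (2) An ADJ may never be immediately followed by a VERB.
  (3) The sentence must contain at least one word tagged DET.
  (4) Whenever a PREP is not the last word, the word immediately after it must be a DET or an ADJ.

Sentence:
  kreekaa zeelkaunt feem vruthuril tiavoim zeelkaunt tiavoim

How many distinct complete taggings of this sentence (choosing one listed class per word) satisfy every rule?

2

Candidates per position — 1:kreekaa {VERB,ADJ}; 2:zeelkaunt {VERB,DET}; 3:feem {PREP}; 4:vruthuril {ADJ,VERB}; 5:tiavoim {ADJ}; 6:zeelkaunt {VERB,DET}; 7:tiavoim {ADJ}.
There are 16 candidate sequences in total.
The sequences that satisfy every rule: VERB VERB PREP ADJ ADJ DET ADJ; VERB DET PREP ADJ ADJ DET ADJ.
Count = 2.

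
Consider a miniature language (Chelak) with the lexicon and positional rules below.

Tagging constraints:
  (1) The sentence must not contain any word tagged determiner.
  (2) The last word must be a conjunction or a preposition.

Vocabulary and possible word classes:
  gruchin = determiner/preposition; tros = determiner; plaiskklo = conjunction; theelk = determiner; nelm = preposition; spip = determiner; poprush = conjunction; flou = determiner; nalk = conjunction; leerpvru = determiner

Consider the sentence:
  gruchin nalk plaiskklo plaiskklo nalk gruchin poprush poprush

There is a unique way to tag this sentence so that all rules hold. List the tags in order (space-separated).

preposition conjunction conjunction conjunction conjunction preposition conjunction conjunction

Candidates per position — 1:gruchin {determiner,preposition}; 2:nalk {conjunction}; 3:plaiskklo {conjunction}; 4:plaiskklo {conjunction}; 5:nalk {conjunction}; 6:gruchin {determiner,preposition}; 7:poprush {conjunction}; 8:poprush {conjunction}.
At position 1, choosing determiner makes rule 1 impossible to satisfy; hence preposition.
At position 6, choosing determiner makes rule 1 impossible to satisfy; hence preposition.
The unique satisfying tagging is: preposition conjunction conjunction conjunction conjunction preposition conjunction conjunction.
Checking: rule 1 ok; rule 2 ok.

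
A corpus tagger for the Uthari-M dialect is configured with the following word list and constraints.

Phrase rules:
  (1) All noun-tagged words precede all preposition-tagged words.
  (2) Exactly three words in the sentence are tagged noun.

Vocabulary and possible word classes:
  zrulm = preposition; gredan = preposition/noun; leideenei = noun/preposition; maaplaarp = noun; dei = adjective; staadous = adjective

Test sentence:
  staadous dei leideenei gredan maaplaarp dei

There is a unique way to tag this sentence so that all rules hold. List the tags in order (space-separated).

adjective adjective noun noun noun adjective

Candidates per position — 1:staadous {adjective}; 2:dei {adjective}; 3:leideenei {noun,preposition}; 4:gredan {preposition,noun}; 5:maaplaarp {noun}; 6:dei {adjective}.
Position 3: tagging it preposition would leave rule 1 unsatisfiable, so it must be noun.
Position 4: tagging it preposition would leave rule 1 unsatisfiable, so it must be noun.
So the tagging must be: adjective adjective noun noun noun adjective.
Check: rule 1 holds; rule 2 holds.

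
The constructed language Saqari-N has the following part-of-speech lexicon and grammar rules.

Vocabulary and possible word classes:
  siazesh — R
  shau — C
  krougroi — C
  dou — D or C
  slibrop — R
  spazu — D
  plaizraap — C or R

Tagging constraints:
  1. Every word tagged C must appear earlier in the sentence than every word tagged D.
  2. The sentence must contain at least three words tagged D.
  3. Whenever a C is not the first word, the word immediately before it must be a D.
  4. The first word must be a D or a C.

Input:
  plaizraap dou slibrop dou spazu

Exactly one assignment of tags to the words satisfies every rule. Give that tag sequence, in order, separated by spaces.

C D R D D

Candidates per position — 1:plaizraap {C,R}; 2:dou {D,C}; 3:slibrop {R}; 4:dou {D,C}; 5:spazu {D}.
Word 1 cannot be R — rule 4 would then fail for every completion. It is C.
Word 2 cannot be C — rule 2 would then fail for every completion. It is D.
Word 4 cannot be C — rule 1 would then fail for every completion. It is D.
The unique satisfying tagging is: C D R D D.
Check: rule 1 ok; rule 2 ok; rule 3 ok; rule 4 ok.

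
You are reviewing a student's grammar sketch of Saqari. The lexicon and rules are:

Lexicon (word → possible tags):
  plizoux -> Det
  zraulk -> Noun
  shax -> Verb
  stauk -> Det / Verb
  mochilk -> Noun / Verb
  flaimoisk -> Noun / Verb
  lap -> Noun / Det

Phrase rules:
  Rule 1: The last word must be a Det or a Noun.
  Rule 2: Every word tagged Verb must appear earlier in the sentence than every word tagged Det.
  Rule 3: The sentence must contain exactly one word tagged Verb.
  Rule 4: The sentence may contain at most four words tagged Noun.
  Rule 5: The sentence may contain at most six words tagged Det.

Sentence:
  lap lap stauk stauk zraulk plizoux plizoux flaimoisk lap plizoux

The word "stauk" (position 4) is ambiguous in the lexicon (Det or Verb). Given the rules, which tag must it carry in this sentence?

Candidates per position — 1:lap {Noun,Det}; 2:lap {Noun,Det}; 3:stauk {Det,Verb}; 4:stauk {Det,Verb}; 5:zraulk {Noun}; 6:plizoux {Det}; 7:plizoux {Det}; 8:flaimoisk {Noun,Verb}; 9:lap {Noun,Det}; 10:plizoux {Det}.
If word 8 were Verb, no tagging could satisfy rule 2; so word 8 is Noun.
Position 4: the remaining choice is settled jointly with positions 1, 2, 3, 9 — only Det at position 4 is part of a tagging that satisfies every rule.
That leaves exactly one tagging: Noun Noun Verb Det Noun Det Det Noun Det Det.
Rule-by-rule: rule 1 satisfied; rule 2 satisfied; rule 3 satisfied; rule 4 satisfied; rule 5 satisfied.

Det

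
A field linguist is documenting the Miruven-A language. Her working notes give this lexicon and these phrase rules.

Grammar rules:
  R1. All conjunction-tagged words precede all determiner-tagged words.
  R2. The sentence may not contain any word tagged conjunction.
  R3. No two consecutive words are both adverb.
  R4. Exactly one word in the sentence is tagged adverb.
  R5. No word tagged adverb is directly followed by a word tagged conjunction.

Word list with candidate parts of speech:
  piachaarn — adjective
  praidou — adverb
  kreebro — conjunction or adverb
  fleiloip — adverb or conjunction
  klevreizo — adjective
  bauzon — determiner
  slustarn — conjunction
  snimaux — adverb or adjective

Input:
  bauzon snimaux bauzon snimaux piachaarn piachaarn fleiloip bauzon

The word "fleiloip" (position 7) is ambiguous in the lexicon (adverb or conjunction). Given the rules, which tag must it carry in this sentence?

adverb

Candidates per position — 1:bauzon {determiner}; 2:snimaux {adverb,adjective}; 3:bauzon {determiner}; 4:snimaux {adverb,adjective}; 5:piachaarn {adjective}; 6:piachaarn {adjective}; 7:fleiloip {adverb,conjunction}; 8:bauzon {determiner}.
If word 7 were conjunction, no tagging could satisfy rule 1; so word 7 is adverb.
If word 2 were adverb, no tagging could satisfy rule 4; so word 2 is adjective.
If word 4 were adverb, no tagging could satisfy rule 4; so word 4 is adjective.
That leaves exactly one tagging: determiner adjective determiner adjective adjective adjective adverb determiner.
Verifying each rule — rule 1 ok; rule 2 ok; rule 3 ok; rule 4 ok; rule 5 ok.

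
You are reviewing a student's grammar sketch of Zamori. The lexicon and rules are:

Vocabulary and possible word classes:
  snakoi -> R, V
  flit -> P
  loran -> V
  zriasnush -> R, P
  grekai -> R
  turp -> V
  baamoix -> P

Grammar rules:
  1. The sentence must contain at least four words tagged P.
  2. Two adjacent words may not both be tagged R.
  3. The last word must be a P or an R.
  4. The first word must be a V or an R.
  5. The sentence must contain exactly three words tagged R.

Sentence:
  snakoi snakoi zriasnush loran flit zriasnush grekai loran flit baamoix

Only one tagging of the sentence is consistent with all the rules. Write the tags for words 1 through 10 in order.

R V R V P P R V P P

Candidates per position — 1:snakoi {R,V}; 2:snakoi {R,V}; 3:zriasnush {R,P}; 4:loran {V}; 5:flit {P}; 6:zriasnush {R,P}; 7:grekai {R}; 8:loran {V}; 9:flit {P}; 10:baamoix {P}.
At position 6, choosing R makes rule 2 impossible to satisfy; hence P.
The remaining ambiguous positions (1, 2, 3) are resolved jointly — only one combination satisfies every rule.
So the tagging must be: R V R V P P R V P P.
Rule-by-rule: rule 1 ok; rule 2 ok; rule 3 ok; rule 4 ok; rule 5 ok.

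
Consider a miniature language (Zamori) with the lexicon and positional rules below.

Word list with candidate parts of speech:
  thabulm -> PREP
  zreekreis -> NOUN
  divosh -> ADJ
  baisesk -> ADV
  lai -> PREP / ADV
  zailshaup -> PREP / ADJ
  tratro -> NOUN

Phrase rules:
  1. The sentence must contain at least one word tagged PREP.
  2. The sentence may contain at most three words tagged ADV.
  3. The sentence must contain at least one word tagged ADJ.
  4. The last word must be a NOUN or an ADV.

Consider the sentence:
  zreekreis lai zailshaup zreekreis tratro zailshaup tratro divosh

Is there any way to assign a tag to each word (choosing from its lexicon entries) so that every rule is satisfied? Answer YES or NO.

NO

Candidates per position — 1:zreekreis {NOUN}; 2:lai {PREP,ADV}; 3:zailshaup {PREP,ADJ}; 4:zreekreis {NOUN}; 5:tratro {NOUN}; 6:zailshaup {PREP,ADJ}; 7:tratro {NOUN}; 8:divosh {ADJ}.
Rule 4 cannot be satisfied by any choice of tags from the lexicon.
So there is no consistent tagging.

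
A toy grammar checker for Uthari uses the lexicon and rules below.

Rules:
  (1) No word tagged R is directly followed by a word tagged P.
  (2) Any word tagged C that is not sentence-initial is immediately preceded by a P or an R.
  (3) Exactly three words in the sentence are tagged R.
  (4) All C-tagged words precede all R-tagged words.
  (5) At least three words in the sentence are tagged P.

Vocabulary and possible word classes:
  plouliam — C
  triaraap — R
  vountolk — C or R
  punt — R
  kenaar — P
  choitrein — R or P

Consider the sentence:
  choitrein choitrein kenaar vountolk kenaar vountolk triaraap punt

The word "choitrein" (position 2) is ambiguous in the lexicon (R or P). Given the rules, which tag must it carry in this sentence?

Candidates per position — 1:choitrein {R,P}; 2:choitrein {R,P}; 3:kenaar {P}; 4:vountolk {C,R}; 5:kenaar {P}; 6:vountolk {C,R}; 7:triaraap {R}; 8:punt {R}.
Word 1 cannot be R — rule 1 would then fail for every completion. It is P.
Word 2 cannot be R — rule 1 would then fail for every completion. It is P.
Word 4 cannot be R — rule 1 would then fail for every completion. It is C.
Word 6 cannot be C — rule 3 would then fail for every completion. It is R.
The only consistent sequence is: P P P C P R R R.
Check: rule 1 satisfied; rule 2 satisfied; rule 3 satisfied; rule 4 satisfied; rule 5 satisfied.

P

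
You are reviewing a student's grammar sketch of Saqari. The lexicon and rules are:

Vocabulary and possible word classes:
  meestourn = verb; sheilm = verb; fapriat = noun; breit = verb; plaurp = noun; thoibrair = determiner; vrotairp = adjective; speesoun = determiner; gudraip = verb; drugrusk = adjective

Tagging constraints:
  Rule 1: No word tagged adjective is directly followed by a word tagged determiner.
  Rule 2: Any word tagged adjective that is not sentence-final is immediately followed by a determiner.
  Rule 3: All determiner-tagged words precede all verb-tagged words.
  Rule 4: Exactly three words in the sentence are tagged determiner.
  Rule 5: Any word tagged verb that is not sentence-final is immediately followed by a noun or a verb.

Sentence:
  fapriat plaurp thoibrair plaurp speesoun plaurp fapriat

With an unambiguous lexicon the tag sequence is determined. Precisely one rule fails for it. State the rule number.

4

Fixed tagging: noun noun determiner noun determiner noun noun.
Rule check: R1 holds, R2 holds, R3 holds, R4 violated, R5 holds.
Only rule 4 fails.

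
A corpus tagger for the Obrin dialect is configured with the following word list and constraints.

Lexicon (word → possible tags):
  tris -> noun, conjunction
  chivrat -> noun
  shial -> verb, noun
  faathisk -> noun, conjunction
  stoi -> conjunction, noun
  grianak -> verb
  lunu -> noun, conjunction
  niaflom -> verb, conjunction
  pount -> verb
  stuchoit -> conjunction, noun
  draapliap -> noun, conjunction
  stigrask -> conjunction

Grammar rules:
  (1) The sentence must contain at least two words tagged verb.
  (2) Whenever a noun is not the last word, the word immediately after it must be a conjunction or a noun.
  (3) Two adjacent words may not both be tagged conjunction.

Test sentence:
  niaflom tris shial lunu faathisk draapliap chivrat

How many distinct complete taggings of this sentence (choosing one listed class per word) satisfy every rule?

Candidates per position — 1:niaflom {verb,conjunction}; 2:tris {noun,conjunction}; 3:shial {verb,noun}; 4:lunu {noun,conjunction}; 5:faathisk {noun,conjunction}; 6:draapliap {noun,conjunction}; 7:chivrat {noun}.
There are 64 candidate sequences in total.
The sequences that satisfy every rule: verb conjunction verb noun noun noun noun; verb conjunction verb noun noun conjunction noun; verb conjunction verb noun conjunction noun noun; verb conjunction verb conjunction noun noun noun; verb conjunction verb conjunction noun conjunction noun.
Count = 5.

5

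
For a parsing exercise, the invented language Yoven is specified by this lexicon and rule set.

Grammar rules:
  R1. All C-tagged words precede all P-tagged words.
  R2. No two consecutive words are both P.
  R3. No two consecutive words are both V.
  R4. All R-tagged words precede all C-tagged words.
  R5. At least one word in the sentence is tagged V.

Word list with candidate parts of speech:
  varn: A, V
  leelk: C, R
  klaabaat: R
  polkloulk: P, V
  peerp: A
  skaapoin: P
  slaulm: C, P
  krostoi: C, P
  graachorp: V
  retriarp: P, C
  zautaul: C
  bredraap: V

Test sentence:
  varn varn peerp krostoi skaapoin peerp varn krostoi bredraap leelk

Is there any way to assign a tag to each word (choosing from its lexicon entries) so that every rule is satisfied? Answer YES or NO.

Candidates per position — 1:varn {A,V}; 2:varn {A,V}; 3:peerp {A}; 4:krostoi {C,P}; 5:skaapoin {P}; 6:peerp {A}; 7:varn {A,V}; 8:krostoi {C,P}; 9:bredraap {V}; 10:leelk {C,R}.
Every candidate sequence violates at least one rule; no consistent tagging exists.

NO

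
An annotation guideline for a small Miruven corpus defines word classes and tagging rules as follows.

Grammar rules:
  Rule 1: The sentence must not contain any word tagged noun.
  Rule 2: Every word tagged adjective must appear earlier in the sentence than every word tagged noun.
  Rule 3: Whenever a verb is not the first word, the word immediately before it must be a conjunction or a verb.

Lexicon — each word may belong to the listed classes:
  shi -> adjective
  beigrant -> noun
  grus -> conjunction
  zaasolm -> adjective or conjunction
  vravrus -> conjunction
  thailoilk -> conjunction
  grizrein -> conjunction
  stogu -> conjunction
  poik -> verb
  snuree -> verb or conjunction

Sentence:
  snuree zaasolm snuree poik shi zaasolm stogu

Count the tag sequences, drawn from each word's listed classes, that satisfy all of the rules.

Candidates per position — 1:snuree {verb,conjunction}; 2:zaasolm {adjective,conjunction}; 3:snuree {verb,conjunction}; 4:poik {verb}; 5:shi {adjective}; 6:zaasolm {adjective,conjunction}; 7:stogu {conjunction}.
There are 16 candidate sequences in total.
Checking each against the rules leaves 12 sequences.
Count = 12.

12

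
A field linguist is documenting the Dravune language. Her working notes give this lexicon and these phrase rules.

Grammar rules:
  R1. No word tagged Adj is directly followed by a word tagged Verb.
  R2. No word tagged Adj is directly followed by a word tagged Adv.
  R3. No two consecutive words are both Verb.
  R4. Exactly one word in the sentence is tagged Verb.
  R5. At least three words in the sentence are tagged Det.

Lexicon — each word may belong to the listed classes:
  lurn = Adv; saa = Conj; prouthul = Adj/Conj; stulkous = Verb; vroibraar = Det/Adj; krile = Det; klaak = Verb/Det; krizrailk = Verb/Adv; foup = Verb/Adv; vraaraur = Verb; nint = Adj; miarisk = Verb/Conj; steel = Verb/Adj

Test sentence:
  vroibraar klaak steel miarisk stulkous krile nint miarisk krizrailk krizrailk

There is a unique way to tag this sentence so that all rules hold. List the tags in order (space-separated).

Candidates per position — 1:vroibraar {Det,Adj}; 2:klaak {Verb,Det}; 3:steel {Verb,Adj}; 4:miarisk {Verb,Conj}; 5:stulkous {Verb}; 6:krile {Det}; 7:nint {Adj}; 8:miarisk {Verb,Conj}; 9:krizrailk {Verb,Adv}; 10:krizrailk {Verb,Adv}.
Position 1: Adj is ruled out by rule 5; that leaves Det.
Position 2: Verb is ruled out by rule 4; that leaves Det.
Position 3: Verb is ruled out by rule 4; that leaves Adj.
Position 4: Verb is ruled out by rule 1; that leaves Conj.
Position 8: Verb is ruled out by rule 1; that leaves Conj.
Position 9: Verb is ruled out by rule 4; that leaves Adv.
Position 10: Verb is ruled out by rule 4; that leaves Adv.
So the tagging must be: Det Det Adj Conj Verb Det Adj Conj Adv Adv.
Check: rule 1 satisfied; rule 2 satisfied; rule 3 satisfied; rule 4 satisfied; rule 5 satisfied.

Det Det Adj Conj Verb Det Adj Conj Adv Adv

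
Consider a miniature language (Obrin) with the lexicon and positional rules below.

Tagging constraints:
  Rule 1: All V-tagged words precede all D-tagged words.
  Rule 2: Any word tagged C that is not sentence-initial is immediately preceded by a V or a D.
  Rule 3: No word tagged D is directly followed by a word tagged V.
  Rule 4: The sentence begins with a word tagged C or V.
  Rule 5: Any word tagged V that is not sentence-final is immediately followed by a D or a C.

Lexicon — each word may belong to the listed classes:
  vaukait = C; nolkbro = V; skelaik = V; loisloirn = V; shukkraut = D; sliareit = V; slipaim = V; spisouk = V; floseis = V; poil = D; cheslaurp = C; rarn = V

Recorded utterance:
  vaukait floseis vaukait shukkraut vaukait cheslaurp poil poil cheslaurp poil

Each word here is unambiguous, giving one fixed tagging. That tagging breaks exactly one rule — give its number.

Fixed tagging: C V C D C C D D C D.
Rule check: R1 pass, R2 fail, R3 pass, R4 pass, R5 pass.
Only rule 2 fails.

2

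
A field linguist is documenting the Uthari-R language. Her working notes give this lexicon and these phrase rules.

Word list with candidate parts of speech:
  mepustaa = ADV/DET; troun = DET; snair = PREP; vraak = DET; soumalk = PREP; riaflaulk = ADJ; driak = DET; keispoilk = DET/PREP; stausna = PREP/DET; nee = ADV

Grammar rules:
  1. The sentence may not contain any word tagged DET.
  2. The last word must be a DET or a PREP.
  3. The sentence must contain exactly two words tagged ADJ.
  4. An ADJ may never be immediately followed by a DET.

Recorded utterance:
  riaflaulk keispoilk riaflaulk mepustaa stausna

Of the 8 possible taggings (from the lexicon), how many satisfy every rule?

Candidates per position — 1:riaflaulk {ADJ}; 2:keispoilk {DET,PREP}; 3:riaflaulk {ADJ}; 4:mepustaa {ADV,DET}; 5:stausna {PREP,DET}.
There are 8 candidate sequences in total.
The sequences that satisfy every rule: ADJ PREP ADJ ADV PREP.
Count = 1.

1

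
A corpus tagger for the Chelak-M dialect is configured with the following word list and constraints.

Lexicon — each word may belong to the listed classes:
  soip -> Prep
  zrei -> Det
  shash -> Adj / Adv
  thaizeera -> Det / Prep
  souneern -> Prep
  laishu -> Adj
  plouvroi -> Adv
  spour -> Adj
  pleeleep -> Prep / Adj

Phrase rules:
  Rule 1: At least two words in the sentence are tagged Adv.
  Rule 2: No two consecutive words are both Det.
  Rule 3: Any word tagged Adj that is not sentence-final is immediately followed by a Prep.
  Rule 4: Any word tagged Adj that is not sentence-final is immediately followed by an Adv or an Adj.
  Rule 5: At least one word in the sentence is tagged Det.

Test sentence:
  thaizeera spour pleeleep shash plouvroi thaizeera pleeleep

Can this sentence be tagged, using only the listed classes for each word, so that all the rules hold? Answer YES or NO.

Candidates per position — 1:thaizeera {Det,Prep}; 2:spour {Adj}; 3:pleeleep {Prep,Adj}; 4:shash {Adj,Adv}; 5:plouvroi {Adv}; 6:thaizeera {Det,Prep}; 7:pleeleep {Prep,Adj}.
Every candidate sequence violates at least one rule; no consistent tagging exists.

NO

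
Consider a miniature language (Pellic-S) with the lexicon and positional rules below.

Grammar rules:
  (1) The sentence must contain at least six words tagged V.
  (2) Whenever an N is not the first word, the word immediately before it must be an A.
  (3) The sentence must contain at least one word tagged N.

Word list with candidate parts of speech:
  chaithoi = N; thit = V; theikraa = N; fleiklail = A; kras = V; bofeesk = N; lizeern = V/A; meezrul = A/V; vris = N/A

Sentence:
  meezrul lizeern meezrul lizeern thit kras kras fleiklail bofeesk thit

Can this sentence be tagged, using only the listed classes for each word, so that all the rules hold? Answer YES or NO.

Candidates per position — 1:meezrul {A,V}; 2:lizeern {V,A}; 3:meezrul {A,V}; 4:lizeern {V,A}; 5:thit {V}; 6:kras {V}; 7:kras {V}; 8:fleiklail {A}; 9:bofeesk {N}; 10:thit {V}.
One satisfying assignment: V A V V V V V A N V.
Check: rule 1 holds; rule 2 holds; rule 3 holds.

YES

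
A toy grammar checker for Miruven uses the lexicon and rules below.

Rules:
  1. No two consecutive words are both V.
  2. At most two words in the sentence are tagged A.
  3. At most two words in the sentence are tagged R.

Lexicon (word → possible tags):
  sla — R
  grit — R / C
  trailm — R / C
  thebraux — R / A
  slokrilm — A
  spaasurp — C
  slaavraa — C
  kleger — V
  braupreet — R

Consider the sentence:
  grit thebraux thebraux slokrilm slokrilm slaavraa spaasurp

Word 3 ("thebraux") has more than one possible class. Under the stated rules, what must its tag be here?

R

Candidates per position — 1:grit {R,C}; 2:thebraux {R,A}; 3:thebraux {R,A}; 4:slokrilm {A}; 5:slokrilm {A}; 6:slaavraa {C}; 7:spaasurp {C}.
At position 2, choosing A makes rule 2 impossible to satisfy; hence R.
At position 3, choosing A makes rule 2 impossible to satisfy; hence R.
At position 1, choosing R makes rule 3 impossible to satisfy; hence C.
So the tagging must be: C R R A A C C.
Verifying each rule — rule 1 ok; rule 2 ok; rule 3 ok.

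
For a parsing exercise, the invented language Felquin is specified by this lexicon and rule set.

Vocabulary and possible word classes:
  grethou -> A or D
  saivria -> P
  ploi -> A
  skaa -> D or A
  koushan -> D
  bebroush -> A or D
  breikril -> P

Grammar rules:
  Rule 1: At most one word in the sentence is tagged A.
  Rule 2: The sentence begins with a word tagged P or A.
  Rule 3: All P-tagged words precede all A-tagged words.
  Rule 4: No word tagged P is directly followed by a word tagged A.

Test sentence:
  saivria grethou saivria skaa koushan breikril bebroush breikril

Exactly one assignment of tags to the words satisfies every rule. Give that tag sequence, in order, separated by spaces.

P D P D D P D P

Candidates per position — 1:saivria {P}; 2:grethou {A,D}; 3:saivria {P}; 4:skaa {D,A}; 5:koushan {D}; 6:breikril {P}; 7:bebroush {A,D}; 8:breikril {P}.
Position 2: A is ruled out by rule 3; that leaves D.
Position 4: A is ruled out by rule 3; that leaves D.
Position 7: A is ruled out by rule 3; that leaves D.
The only consistent sequence is: P D P D D P D P.
Rule-by-rule: rule 1 ok; rule 2 ok; rule 3 ok; rule 4 ok.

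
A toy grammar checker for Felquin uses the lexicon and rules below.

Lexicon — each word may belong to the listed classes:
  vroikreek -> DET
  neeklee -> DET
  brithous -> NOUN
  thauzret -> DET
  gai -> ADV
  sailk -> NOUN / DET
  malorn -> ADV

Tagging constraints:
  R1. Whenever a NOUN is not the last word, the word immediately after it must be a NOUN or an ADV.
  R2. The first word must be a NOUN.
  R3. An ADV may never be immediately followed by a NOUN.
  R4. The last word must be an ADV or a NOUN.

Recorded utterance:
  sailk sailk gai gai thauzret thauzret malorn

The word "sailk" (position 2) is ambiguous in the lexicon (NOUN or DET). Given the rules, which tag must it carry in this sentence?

NOUN

Candidates per position — 1:sailk {NOUN,DET}; 2:sailk {NOUN,DET}; 3:gai {ADV}; 4:gai {ADV}; 5:thauzret {DET}; 6:thauzret {DET}; 7:malorn {ADV}.
Word 1 cannot be DET — rule 2 would then fail for every completion. It is NOUN.
Word 2 cannot be DET — rule 1 would then fail for every completion. It is NOUN.
That leaves exactly one tagging: NOUN NOUN ADV ADV DET DET ADV.
Rule-by-rule: rule 1 ✓; rule 2 ✓; rule 3 ✓; rule 4 ✓.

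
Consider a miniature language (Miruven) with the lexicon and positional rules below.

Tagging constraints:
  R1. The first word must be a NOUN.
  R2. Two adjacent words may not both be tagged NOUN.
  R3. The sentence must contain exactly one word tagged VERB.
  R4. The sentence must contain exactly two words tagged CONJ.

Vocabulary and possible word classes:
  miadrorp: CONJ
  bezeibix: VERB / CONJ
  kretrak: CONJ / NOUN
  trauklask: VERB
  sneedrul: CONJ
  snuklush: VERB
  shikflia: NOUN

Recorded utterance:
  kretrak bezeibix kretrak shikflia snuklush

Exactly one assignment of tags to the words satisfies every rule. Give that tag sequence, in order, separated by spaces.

NOUN CONJ CONJ NOUN VERB

Candidates per position — 1:kretrak {CONJ,NOUN}; 2:bezeibix {VERB,CONJ}; 3:kretrak {CONJ,NOUN}; 4:shikflia {NOUN}; 5:snuklush {VERB}.
Position 1: tagging it CONJ would leave rule 1 unsatisfiable, so it must be NOUN.
Position 2: tagging it VERB would leave rule 3 unsatisfiable, so it must be CONJ.
Position 3: tagging it NOUN would leave rule 2 unsatisfiable, so it must be CONJ.
The only consistent sequence is: NOUN CONJ CONJ NOUN VERB.
Verifying each rule — rule 1 ✓; rule 2 ✓; rule 3 ✓; rule 4 ✓.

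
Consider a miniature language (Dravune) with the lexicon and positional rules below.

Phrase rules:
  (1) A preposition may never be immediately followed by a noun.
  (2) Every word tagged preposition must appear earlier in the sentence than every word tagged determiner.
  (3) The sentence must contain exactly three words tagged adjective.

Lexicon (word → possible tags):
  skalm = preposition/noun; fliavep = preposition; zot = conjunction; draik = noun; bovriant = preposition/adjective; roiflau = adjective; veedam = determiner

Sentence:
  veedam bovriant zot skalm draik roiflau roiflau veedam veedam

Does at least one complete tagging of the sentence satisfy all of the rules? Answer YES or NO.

YES

Candidates per position — 1:veedam {determiner}; 2:bovriant {preposition,adjective}; 3:zot {conjunction}; 4:skalm {preposition,noun}; 5:draik {noun}; 6:roiflau {adjective}; 7:roiflau {adjective}; 8:veedam {determiner}; 9:veedam {determiner}.
One satisfying assignment: determiner adjective conjunction noun noun adjective adjective determiner determiner.
Rule-by-rule: rule 1 ok; rule 2 ok; rule 3 ok.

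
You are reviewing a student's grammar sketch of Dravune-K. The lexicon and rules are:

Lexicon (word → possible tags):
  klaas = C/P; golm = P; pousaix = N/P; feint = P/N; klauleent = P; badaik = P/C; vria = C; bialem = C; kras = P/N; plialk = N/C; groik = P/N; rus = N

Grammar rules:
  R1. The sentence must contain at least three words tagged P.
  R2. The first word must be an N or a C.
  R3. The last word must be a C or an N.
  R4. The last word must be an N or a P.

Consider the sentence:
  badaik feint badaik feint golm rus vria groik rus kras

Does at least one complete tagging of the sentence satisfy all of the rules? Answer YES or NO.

YES

Candidates per position — 1:badaik {P,C}; 2:feint {P,N}; 3:badaik {P,C}; 4:feint {P,N}; 5:golm {P}; 6:rus {N}; 7:vria {C}; 8:groik {P,N}; 9:rus {N}; 10:kras {P,N}.
One satisfying assignment: C N P P P N C P N N.
Checking: rule 1 satisfied; rule 2 satisfied; rule 3 satisfied; rule 4 satisfied.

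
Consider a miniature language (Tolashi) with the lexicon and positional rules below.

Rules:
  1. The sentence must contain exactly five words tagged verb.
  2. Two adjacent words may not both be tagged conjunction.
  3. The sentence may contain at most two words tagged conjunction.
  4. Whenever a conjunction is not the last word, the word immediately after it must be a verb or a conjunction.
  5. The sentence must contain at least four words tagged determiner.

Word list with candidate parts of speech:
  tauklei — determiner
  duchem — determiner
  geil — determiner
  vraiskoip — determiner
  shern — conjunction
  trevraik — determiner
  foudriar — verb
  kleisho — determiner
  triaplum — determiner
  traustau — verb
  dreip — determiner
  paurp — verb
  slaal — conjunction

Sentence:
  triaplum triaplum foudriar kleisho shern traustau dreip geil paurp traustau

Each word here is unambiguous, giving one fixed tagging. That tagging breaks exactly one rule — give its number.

Fixed tagging: determiner determiner verb determiner conjunction verb determiner determiner verb verb.
Applying the rules: R1 ✗, R2 ✓, R3 ✓, R4 ✓, R5 ✓.
Only rule 1 fails.

1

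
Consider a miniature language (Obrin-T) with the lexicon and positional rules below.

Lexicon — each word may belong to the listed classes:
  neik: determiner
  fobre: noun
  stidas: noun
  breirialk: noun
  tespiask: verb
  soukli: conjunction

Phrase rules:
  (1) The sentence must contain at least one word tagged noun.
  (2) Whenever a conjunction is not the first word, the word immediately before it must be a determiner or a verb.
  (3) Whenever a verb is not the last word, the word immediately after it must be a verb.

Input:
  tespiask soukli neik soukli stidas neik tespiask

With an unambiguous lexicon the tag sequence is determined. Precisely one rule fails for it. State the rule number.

Fixed tagging: verb conjunction determiner conjunction noun determiner verb.
Rule check: R1 ✓, R2 ✓, R3 ✗.
Only rule 3 fails.

3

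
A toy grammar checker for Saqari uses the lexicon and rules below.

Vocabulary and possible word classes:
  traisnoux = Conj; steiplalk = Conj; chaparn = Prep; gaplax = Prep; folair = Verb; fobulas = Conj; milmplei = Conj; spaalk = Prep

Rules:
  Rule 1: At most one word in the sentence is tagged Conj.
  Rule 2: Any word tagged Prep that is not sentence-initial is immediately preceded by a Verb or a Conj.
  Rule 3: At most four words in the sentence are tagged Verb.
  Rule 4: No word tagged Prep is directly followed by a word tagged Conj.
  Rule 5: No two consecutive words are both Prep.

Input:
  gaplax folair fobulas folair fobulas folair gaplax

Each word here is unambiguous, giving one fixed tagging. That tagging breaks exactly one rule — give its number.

1

Fixed tagging: Prep Verb Conj Verb Conj Verb Prep.
Rule check: R1 fails, R2 ok, R3 ok, R4 ok, R5 ok.
Only rule 1 fails.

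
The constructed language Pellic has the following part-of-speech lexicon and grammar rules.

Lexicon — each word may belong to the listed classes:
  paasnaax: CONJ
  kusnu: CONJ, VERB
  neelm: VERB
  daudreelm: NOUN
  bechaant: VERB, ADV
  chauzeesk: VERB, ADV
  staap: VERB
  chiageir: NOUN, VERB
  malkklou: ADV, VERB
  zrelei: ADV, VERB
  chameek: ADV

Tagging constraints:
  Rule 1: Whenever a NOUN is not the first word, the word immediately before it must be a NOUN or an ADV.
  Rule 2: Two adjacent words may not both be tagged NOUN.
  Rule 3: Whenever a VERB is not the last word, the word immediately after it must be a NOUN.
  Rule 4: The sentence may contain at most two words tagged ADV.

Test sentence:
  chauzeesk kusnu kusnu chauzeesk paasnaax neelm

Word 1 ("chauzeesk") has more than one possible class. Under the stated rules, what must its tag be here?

ADV

Candidates per position — 1:chauzeesk {VERB,ADV}; 2:kusnu {CONJ,VERB}; 3:kusnu {CONJ,VERB}; 4:chauzeesk {VERB,ADV}; 5:paasnaax {CONJ}; 6:neelm {VERB}.
If word 1 were VERB, no tagging could satisfy rule 3; so word 1 is ADV.
If word 2 were VERB, no tagging could satisfy rule 3; so word 2 is CONJ.
If word 3 were VERB, no tagging could satisfy rule 3; so word 3 is CONJ.
If word 4 were VERB, no tagging could satisfy rule 3; so word 4 is ADV.
That leaves exactly one tagging: ADV CONJ CONJ ADV CONJ VERB.
Rule-by-rule: rule 1 holds; rule 2 holds; rule 3 holds; rule 4 holds.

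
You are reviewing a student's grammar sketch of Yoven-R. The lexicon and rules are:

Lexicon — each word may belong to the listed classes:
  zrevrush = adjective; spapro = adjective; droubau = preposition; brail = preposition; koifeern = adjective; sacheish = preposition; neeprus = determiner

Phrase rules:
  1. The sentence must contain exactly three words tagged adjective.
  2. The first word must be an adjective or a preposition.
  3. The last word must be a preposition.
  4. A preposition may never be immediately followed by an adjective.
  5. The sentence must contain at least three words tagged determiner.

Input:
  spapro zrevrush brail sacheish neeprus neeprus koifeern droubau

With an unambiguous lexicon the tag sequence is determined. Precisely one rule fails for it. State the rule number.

5

Fixed tagging: adjective adjective preposition preposition determiner determiner adjective preposition.
Applying the rules: R1 ✓, R2 ✓, R3 ✓, R4 ✓, R5 ✗.
Only rule 5 fails.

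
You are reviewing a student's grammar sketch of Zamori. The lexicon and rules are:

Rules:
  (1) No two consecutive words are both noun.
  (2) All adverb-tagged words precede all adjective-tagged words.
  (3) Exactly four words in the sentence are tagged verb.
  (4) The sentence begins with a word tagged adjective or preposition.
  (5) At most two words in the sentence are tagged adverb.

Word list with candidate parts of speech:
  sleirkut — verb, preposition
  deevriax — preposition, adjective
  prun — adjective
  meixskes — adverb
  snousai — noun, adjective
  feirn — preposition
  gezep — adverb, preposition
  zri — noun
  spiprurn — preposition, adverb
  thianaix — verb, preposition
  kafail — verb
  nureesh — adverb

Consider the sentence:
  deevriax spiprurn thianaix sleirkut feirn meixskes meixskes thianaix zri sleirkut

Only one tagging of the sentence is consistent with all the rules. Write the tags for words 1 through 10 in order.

Candidates per position — 1:deevriax {preposition,adjective}; 2:spiprurn {preposition,adverb}; 3:thianaix {verb,preposition}; 4:sleirkut {verb,preposition}; 5:feirn {preposition}; 6:meixskes {adverb}; 7:meixskes {adverb}; 8:thianaix {verb,preposition}; 9:zri {noun}; 10:sleirkut {verb,preposition}.
At position 1, choosing adjective makes rule 2 impossible to satisfy; hence preposition.
At position 2, choosing adverb makes rule 5 impossible to satisfy; hence preposition.
At position 3, choosing preposition makes rule 3 impossible to satisfy; hence verb.
At position 4, choosing preposition makes rule 3 impossible to satisfy; hence verb.
At position 8, choosing preposition makes rule 3 impossible to satisfy; hence verb.
At position 10, choosing preposition makes rule 3 impossible to satisfy; hence verb.
The unique satisfying tagging is: preposition preposition verb verb preposition adverb adverb verb noun verb.
Verifying each rule — rule 1 holds; rule 2 holds; rule 3 holds; rule 4 holds; rule 5 holds.

preposition preposition verb verb preposition adverb adverb verb noun verb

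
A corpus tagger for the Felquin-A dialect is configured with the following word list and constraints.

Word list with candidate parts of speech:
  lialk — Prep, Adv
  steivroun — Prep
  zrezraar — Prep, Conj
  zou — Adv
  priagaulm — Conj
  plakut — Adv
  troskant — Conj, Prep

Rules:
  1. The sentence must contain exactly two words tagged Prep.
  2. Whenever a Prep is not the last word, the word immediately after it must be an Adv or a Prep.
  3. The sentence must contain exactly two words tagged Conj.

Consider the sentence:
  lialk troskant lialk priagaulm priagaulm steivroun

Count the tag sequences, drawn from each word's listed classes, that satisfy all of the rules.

Candidates per position — 1:lialk {Prep,Adv}; 2:troskant {Conj,Prep}; 3:lialk {Prep,Adv}; 4:priagaulm {Conj}; 5:priagaulm {Conj}; 6:steivroun {Prep}.
There are 8 candidate sequences in total.
The sequences that satisfy every rule: Adv Prep Adv Conj Conj Prep.
Count = 1.

1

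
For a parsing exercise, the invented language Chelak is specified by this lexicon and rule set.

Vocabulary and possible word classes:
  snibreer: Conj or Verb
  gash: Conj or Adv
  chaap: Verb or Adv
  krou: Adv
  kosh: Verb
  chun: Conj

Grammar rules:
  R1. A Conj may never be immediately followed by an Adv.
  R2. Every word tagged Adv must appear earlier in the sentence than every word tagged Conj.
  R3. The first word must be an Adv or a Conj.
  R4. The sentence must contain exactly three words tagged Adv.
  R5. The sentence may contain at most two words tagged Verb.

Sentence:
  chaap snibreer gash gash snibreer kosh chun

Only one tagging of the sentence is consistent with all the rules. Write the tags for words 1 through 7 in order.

Adv Verb Adv Adv Conj Verb Conj

Candidates per position — 1:chaap {Verb,Adv}; 2:snibreer {Conj,Verb}; 3:gash {Conj,Adv}; 4:gash {Conj,Adv}; 5:snibreer {Conj,Verb}; 6:kosh {Verb}; 7:chun {Conj}.
Word 1 cannot be Verb — rule 3 would then fail for every completion. It is Adv.
Word 3 cannot be Conj — rule 4 would then fail for every completion. It is Adv.
Word 4 cannot be Conj — rule 4 would then fail for every completion. It is Adv.
Word 2 cannot be Conj — rule 1 would then fail for every completion. It is Verb.
Word 5 cannot be Verb — rule 5 would then fail for every completion. It is Conj.
That leaves exactly one tagging: Adv Verb Adv Adv Conj Verb Conj.
Verifying each rule — rule 1 ✓; rule 2 ✓; rule 3 ✓; rule 4 ✓; rule 5 ✓.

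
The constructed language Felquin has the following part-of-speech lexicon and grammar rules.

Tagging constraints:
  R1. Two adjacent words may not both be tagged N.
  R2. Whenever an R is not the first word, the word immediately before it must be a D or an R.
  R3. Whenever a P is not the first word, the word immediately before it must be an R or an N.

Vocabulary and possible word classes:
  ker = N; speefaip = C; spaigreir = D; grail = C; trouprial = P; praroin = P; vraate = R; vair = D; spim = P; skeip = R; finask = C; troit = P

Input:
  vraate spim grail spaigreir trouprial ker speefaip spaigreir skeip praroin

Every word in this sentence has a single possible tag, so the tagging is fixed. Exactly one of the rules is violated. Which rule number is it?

Fixed tagging: R P C D P N C D R P.
Applying the rules: R1 ok, R2 ok, R3 fails.
Only rule 3 fails.

3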